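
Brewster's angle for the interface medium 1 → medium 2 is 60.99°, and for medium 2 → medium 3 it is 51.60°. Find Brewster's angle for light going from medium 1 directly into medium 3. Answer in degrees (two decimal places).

θ_B ≈ 66.27°

n₂/n₁ = tan 60.99° = 1.8033 and n₃/n₂ = tan 51.60° = 1.2617.
n₃/n₁ = 2.2752. Then tan θ_B(1→3) = n₃/n₁, so θ_B(1→3) = arctan(2.2752) = 66.27°.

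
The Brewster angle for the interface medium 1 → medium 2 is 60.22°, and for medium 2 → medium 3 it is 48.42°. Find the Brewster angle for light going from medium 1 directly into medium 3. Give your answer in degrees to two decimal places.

tan θ_B(1→2) = n₂/n₁ = tan 60.22° = 1.7475.
tan θ_B(2→3) = n₃/n₂ = tan 48.42° = 1.1271.
So n₃/n₁ = (n₂/n₁)(n₃/n₂) = 1.7475 × 1.1271 = 1.9697.
θ_B(1→3) = arctan(1.9697) = 63.08°.

θ_B ≈ 63.08°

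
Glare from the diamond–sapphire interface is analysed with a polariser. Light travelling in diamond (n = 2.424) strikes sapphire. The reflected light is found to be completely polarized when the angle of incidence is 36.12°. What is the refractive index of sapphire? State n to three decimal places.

Brewster's law: tan θ_B = n₂/n₁ (light incident in diamond, refracted into sapphire).
n₂ = n₁ tan θ_B = 2.424 × tan 36.12° = 1.769.

n ≈ 1.769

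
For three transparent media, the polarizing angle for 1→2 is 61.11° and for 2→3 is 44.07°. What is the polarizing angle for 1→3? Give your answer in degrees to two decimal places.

θ_B ≈ 60.32°

tan θ_B(1→2) = n₂/n₁ = tan 61.11° = 1.8122.
tan θ_B(2→3) = n₃/n₂ = tan 44.07° = 0.9681.
So n₃/n₁ = (n₂/n₁)(n₃/n₂) = 1.8122 × 0.9681 = 1.7543.
θ_B(1→3) = arctan(1.7543) = 60.32°.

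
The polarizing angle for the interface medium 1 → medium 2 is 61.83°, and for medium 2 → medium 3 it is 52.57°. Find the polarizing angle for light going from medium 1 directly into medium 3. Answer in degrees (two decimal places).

Each Brewster angle gives a ratio: n₂/n₁ = tan 61.83° = 1.8673, n₃/n₂ = tan 52.57° = 1.3065.
So n₃/n₁ = (n₂/n₁)(n₃/n₂) = 1.8673 × 1.3065 = 2.4397.
θ_B(1→3) = arctan(2.4397) = 67.71°.

θ_B ≈ 67.71°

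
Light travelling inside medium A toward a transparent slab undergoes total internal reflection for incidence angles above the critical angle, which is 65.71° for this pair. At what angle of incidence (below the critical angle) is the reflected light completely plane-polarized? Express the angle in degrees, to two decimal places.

θ_B ≈ 42.35°

sin θ_c = n₂/n₁, so n₂/n₁ = sin 65.71° = 0.9115.
Brewster: tan θ_B = n₂/n₁ = 0.9115.
θ_B = arctan(0.9115) = 42.35°.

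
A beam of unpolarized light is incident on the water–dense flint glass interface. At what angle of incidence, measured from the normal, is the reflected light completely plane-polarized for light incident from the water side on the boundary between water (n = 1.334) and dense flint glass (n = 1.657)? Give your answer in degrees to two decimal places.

Here n₂/n₁ = 1.657/1.334 = 1.2421, and Brewster's law gives tan θ_B = n₂/n₁.
θ_B = arctan(1.2421) = 51.16°.

θ_B ≈ 51.16°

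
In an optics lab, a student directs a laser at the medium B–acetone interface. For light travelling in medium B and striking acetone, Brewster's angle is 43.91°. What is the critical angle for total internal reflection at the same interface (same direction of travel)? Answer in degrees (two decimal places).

tan θ_B = n₂/n₁ = tan 43.91° = 0.9627.
Total internal reflection: sin θ_c = n₂/n₁ = 0.9627.
θ_c = arcsin(0.9627) = 74.29°.

θ_c ≈ 74.29°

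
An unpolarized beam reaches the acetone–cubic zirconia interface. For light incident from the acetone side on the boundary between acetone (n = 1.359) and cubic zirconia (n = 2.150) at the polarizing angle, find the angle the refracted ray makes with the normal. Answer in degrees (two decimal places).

tan θ_B = n₂/n₁ = 2.150/1.359 = 1.5820, so θ_B = 57.70°.
At Brewster's angle the reflected and refracted rays are perpendicular, so θ_t = 90° − θ_B = 90° − 57.70° = 32.30°.

θ_t ≈ 32.30°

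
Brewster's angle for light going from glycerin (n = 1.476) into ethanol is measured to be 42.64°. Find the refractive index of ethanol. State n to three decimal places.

n ≈ 1.359

Full polarization of the reflected beam means tan θ_B = n₂/n₁, where n₁ is the incident medium (glycerin).
n₂ = n₁ tan θ_B = 1.476 × tan 42.64° = 1.359.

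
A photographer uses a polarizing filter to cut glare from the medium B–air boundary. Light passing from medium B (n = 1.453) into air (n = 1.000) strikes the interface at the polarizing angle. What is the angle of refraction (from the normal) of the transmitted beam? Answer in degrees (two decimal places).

First find Brewster's angle: tan θ_B = 1.000/1.453 = 0.6882, giving θ_B = 34.54°.
Since θ_B + θ_t = 90° at Brewster incidence, θ_t = 90° − 34.54° = 55.46°.

θ_t ≈ 55.46°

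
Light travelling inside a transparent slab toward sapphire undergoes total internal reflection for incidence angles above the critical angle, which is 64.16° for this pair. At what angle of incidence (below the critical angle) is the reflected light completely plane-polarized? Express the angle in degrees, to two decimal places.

sin θ_c = n₂/n₁, so n₂/n₁ = sin 64.16° = 0.9000.
Brewster: tan θ_B = n₂/n₁ = 0.9000.
θ_B = arctan(0.9000) = 41.99°.

θ_B ≈ 41.99°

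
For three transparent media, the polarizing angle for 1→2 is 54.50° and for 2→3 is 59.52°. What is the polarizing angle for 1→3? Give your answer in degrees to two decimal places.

θ_B ≈ 67.23°

n₂/n₁ = tan 54.50° = 1.4019 and n₃/n₂ = tan 59.52° = 1.6990.
n₃/n₁ = 2.3819. Then tan θ_B(1→3) = n₃/n₁, so θ_B(1→3) = arctan(2.3819) = 67.23°.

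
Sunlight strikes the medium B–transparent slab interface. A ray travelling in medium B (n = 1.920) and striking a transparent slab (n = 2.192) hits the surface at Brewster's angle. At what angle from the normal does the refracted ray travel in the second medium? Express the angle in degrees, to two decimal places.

First find Brewster's angle: tan θ_B = 2.192/1.920 = 1.1417, giving θ_B = 48.78°.
Since θ_B + θ_t = 90° at Brewster incidence, θ_t = 90° − 48.78° = 41.22°.

θ_t ≈ 41.22°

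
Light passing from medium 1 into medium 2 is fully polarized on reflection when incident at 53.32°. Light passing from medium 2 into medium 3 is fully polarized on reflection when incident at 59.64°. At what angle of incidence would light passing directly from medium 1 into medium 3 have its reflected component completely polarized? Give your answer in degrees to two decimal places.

tan θ_B(1→2) = n₂/n₁ = tan 53.32° = 1.3426.
tan θ_B(2→3) = n₃/n₂ = tan 59.64° = 1.7072.
n₃/n₁ = 2.2920. Then tan θ_B(1→3) = n₃/n₁, so θ_B(1→3) = arctan(2.2920) = 66.43°.

θ_B ≈ 66.43°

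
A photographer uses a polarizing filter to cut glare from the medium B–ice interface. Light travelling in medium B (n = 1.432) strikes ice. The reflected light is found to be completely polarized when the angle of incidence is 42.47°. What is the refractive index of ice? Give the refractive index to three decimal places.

Full polarization of the reflected beam means tan θ_B = n₂/n₁, where n₁ is the incident medium (medium B).
n₂ = n₁ tan θ_B = 1.432 × tan 42.47° = 1.311.

n ≈ 1.311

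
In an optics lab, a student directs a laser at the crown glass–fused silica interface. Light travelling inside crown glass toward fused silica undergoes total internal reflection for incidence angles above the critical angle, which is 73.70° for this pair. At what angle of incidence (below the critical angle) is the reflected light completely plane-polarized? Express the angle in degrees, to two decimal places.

θ_B ≈ 43.83°

n₂/n₁ = sin θ_c = sin 73.70° = 0.9598.
tan θ_B equals the same ratio, so θ_B = arctan(0.9598) = 43.83°.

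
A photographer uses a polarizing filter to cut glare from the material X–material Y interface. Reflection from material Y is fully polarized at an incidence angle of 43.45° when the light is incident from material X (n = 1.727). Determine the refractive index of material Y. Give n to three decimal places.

Full polarization of the reflected beam means tan θ_B = n₂/n₁, where n₁ is the incident medium (material X).
n₂ = n₁ tan θ_B = 1.727 × tan 43.45° = 1.636.

n ≈ 1.636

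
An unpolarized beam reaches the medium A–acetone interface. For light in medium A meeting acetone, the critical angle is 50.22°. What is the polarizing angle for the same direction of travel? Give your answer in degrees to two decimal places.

θ_B ≈ 37.54°

sin θ_c = n₂/n₁, so n₂/n₁ = sin 50.22° = 0.7685.
Brewster: tan θ_B = n₂/n₁ = 0.7685.
θ_B = arctan(0.7685) = 37.54°.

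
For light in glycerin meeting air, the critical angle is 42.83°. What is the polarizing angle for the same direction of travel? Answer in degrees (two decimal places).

sin θ_c = n₂/n₁, so n₂/n₁ = sin 42.83° = 0.6798.
Brewster: tan θ_B = n₂/n₁ = 0.6798.
θ_B = arctan(0.6798) = 34.21°.

θ_B ≈ 34.21°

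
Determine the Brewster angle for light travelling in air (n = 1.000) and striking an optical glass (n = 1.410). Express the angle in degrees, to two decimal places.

θ_B ≈ 54.65°

Here n₂/n₁ = 1.410/1.000 = 1.4100, and Brewster's law gives tan θ_B = n₂/n₁.
So θ_B = arctan 1.4100 = 54.65°.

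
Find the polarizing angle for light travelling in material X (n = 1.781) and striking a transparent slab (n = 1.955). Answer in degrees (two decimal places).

θ_B ≈ 47.67°

Here n₂/n₁ = 1.955/1.781 = 1.0977, and Brewster's law gives tan θ_B = n₂/n₁.
θ_B = arctan(1.0977) = 47.67°.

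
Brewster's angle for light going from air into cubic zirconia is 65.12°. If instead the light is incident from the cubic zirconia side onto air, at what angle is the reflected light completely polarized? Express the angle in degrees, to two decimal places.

Reversing the direction swaps n₁ and n₂, so tan θ_B' = 1/tan θ_B and θ_B' = 90° − θ_B.
Hence θ_B' = 90° − 65.12° = 24.88°.

θ_B' ≈ 24.88°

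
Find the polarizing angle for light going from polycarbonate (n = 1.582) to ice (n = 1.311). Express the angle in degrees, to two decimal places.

Brewster's condition: tan θ_B = n₂/n₁ = 1.311/1.582 = 0.8287.
So θ_B = arctan 0.8287 = 39.65°.

θ_B ≈ 39.65°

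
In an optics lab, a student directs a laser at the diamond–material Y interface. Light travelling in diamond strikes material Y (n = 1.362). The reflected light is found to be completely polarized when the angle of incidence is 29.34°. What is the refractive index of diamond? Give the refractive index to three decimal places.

Brewster's law: tan θ_B = n₂/n₁ (light incident in diamond, refracted into material Y).
n₁ = n₂ / tan θ_B = 1.362 / tan 29.34° = 2.423.

n ≈ 2.423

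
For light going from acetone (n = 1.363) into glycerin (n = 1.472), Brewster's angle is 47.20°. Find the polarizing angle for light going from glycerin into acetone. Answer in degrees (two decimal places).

Reversing the direction swaps n₁ and n₂, so tan θ_B' = 1/tan θ_B and θ_B' = 90° − θ_B.
Hence θ_B' = 90° − 47.20° = 42.80°.

θ_B' ≈ 42.80°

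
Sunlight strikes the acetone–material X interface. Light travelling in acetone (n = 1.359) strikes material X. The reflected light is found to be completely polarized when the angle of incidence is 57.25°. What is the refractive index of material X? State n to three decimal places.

n ≈ 2.113

Brewster's law: tan θ_B = n₂/n₁ (light incident in acetone, refracted into material X).
n₂ = n₁ tan θ_B = 1.359 × tan 57.25° = 2.113.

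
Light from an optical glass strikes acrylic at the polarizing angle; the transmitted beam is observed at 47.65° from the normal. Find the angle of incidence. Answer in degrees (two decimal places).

Since the reflected and refracted rays are at right angles at the polarizing angle, θ_B + θ_t = 90°.
So θ_B = 90° − θ_t = 90° − 47.65° = 42.35°.

θ_B ≈ 42.35°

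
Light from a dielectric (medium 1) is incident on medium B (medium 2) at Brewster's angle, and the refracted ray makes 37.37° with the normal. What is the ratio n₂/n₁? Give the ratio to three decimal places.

n₂/n₁ ≈ 1.309

θ_B + θ_t = 90°, so θ_B = 90° − 37.37° = 52.63°.
Then n₂/n₁ = tan θ_B = tan 52.63° = 1.309.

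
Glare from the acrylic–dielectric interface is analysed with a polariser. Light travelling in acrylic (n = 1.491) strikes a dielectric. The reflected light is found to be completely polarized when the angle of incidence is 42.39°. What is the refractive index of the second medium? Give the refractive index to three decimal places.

n ≈ 1.361

Full polarization of the reflected beam means tan θ_B = n₂/n₁, where n₁ is the incident medium (acrylic).
n₂ = n₁ tan θ_B = 1.491 × tan 42.39° = 1.361.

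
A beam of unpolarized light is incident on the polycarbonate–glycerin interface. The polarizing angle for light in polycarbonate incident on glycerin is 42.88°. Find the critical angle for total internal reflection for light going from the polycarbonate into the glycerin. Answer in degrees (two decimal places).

tan θ_B = n₂/n₁ = tan 42.88° = 0.9286.
Total internal reflection: sin θ_c = n₂/n₁ = 0.9286.
θ_c = arcsin(0.9286) = 68.22°.

θ_c ≈ 68.22°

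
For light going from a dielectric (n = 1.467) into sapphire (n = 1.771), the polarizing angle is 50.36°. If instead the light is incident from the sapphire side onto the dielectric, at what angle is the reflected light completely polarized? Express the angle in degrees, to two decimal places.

θ_B' ≈ 39.64°

tan θ_B' = n₁/n₂ = 1/tan θ_B, so θ_B' = 90° − θ_B.
θ_B' = 90° − 50.36° = 39.64°.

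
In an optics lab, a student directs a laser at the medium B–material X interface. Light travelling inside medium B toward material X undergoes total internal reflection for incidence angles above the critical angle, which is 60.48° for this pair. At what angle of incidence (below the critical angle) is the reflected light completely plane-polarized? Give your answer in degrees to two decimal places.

θ_B ≈ 41.03°

At the critical angle sin θ_c = n₂/n₁, giving n₂/n₁ = sin 60.48° = 0.8702.
Then tan θ_B = n₂/n₁ = 0.8702, so θ_B = arctan 0.8702 = 41.03°.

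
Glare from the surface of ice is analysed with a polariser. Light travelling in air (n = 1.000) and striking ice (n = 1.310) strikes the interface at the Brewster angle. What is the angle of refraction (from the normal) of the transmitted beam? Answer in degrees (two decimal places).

θ_t ≈ 37.36°

First find Brewster's angle: tan θ_B = 1.310/1.000 = 1.3100, giving θ_B = 52.64°.
Since θ_B + θ_t = 90° at Brewster incidence, θ_t = 90° − 52.64° = 37.36°.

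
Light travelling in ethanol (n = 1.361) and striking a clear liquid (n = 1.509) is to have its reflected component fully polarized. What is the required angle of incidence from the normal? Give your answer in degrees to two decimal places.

Brewster's condition: tan θ_B = n₂/n₁ = 1.509/1.361 = 1.1087.
So θ_B = arctan 1.1087 = 47.95°.

θ_B ≈ 47.95°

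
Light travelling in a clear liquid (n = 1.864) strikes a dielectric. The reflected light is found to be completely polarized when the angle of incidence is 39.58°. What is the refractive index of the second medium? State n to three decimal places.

Brewster's law: tan θ_B = n₂/n₁ (light incident in a clear liquid, refracted into a dielectric).
n₂ = n₁ tan θ_B = 1.864 × tan 39.58° = 1.541.

n ≈ 1.541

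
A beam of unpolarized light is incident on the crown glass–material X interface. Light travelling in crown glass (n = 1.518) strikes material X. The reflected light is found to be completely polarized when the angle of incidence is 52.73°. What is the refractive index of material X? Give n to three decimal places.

n ≈ 1.995

At the polarizing angle, tan θ_B = n₂/n₁ with n₁ on the incident side (crown glass) and n₂ on the transmitted side (material X).
n₂ = n₁ tan θ_B = 1.518 × tan 52.73° = 1.995.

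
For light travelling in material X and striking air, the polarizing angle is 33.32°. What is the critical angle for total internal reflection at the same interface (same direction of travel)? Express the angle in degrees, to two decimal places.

From Brewster, n₂/n₁ = tan θ_B = tan 33.32° = 0.6574.
Then sin θ_c = n₂/n₁ = 0.6574, so θ_c = arcsin 0.6574 = 41.10°.

θ_c ≈ 41.10°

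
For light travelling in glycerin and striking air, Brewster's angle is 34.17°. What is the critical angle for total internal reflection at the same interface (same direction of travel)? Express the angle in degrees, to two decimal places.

From Brewster, n₂/n₁ = tan θ_B = tan 34.17° = 0.6788.
Then sin θ_c = n₂/n₁ = 0.6788, so θ_c = arcsin 0.6788 = 42.75°.

θ_c ≈ 42.75°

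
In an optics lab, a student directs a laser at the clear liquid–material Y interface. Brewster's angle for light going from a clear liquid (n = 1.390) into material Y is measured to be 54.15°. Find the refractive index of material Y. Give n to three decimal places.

n ≈ 1.924

Full polarization of the reflected beam means tan θ_B = n₂/n₁, where n₁ is the incident medium (a clear liquid).
n₂ = n₁ tan θ_B = 1.390 × tan 54.15° = 1.924.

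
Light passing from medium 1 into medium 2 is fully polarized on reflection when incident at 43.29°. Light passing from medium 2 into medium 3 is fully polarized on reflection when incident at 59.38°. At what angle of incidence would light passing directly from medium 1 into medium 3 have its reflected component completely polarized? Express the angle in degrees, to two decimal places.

Each Brewster angle gives a ratio: n₂/n₁ = tan 43.29° = 0.9420, n₃/n₂ = tan 59.38° = 1.6896.
n₃/n₁ = 1.5916. Then tan θ_B(1→3) = n₃/n₁, so θ_B(1→3) = arctan(1.5916) = 57.86°.

θ_B ≈ 57.86°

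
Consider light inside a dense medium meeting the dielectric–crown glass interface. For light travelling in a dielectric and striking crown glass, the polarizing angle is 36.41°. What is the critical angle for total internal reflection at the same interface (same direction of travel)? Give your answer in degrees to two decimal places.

θ_c ≈ 47.52°

n₂/n₁ = tan 36.41° = 0.7375; the critical angle satisfies sin θ_c = n₂/n₁.
θ_c = arcsin(0.7375) = 47.52°.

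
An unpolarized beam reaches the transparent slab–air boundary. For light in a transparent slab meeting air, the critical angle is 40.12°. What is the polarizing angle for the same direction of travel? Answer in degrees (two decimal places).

At the critical angle sin θ_c = n₂/n₁, giving n₂/n₁ = sin 40.12° = 0.6444.
Then tan θ_B = n₂/n₁ = 0.6444, so θ_B = arctan 0.6444 = 32.80°.

θ_B ≈ 32.80°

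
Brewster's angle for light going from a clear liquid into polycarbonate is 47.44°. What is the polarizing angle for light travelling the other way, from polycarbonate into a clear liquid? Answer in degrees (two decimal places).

tan θ_B' = n₁/n₂ = 1/tan θ_B, so θ_B' = 90° − θ_B.
θ_B' = 90° − 47.44° = 42.56°.

θ_B' ≈ 42.56°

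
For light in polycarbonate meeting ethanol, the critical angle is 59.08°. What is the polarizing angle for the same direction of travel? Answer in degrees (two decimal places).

sin θ_c = n₂/n₁, so n₂/n₁ = sin 59.08° = 0.8579.
Brewster: tan θ_B = n₂/n₁ = 0.8579.
θ_B = arctan(0.8579) = 40.63°.

θ_B ≈ 40.63°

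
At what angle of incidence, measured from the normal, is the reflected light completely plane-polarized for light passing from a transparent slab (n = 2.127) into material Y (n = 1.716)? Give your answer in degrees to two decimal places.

Brewster's condition: tan θ_B = n₂/n₁ = 1.716/2.127 = 0.8068. Taking the arctangent, θ_B = 38.90°.

θ_B ≈ 38.90°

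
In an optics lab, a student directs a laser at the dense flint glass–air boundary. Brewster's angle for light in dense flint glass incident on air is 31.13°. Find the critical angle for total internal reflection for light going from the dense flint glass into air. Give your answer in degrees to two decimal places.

n₂/n₁ = tan 31.13° = 0.6040; the critical angle satisfies sin θ_c = n₂/n₁.
θ_c = arcsin(0.6040) = 37.15°.

θ_c ≈ 37.15°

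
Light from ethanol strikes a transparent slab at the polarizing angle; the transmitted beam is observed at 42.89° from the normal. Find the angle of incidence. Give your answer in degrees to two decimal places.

Brewster's condition makes the reflected and refracted beams perpendicular: θ_B + θ_t = 90°.
So θ_B = 90° − θ_t = 90° − 42.89° = 47.11°.

θ_B ≈ 47.11°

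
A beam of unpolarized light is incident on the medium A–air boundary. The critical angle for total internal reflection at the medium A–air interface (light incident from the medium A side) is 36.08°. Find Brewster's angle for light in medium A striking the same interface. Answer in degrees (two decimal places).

θ_B ≈ 30.49°

sin θ_c = n₂/n₁, so n₂/n₁ = sin 36.08° = 0.5889.
Brewster: tan θ_B = n₂/n₁ = 0.5889.
θ_B = arctan(0.5889) = 30.49°.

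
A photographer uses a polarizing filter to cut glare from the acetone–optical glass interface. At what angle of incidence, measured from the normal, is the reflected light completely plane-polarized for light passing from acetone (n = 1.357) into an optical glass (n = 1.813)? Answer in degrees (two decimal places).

Here n₂/n₁ = 1.813/1.357 = 1.3360, and Brewster's law gives tan θ_B = n₂/n₁. Taking the arctangent, θ_B = 53.19°.

θ_B ≈ 53.19°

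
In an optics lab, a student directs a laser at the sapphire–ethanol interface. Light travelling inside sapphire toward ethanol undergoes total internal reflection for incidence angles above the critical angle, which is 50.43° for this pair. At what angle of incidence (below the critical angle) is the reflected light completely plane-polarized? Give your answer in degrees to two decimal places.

sin θ_c = n₂/n₁, so n₂/n₁ = sin 50.43° = 0.7708.
Brewster: tan θ_B = n₂/n₁ = 0.7708.
θ_B = arctan(0.7708) = 37.63°.

θ_B ≈ 37.63°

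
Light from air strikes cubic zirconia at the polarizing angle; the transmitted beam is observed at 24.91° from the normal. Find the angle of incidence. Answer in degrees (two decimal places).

θ_B ≈ 65.09°

At Brewster's angle the reflected and refracted rays are perpendicular, so θ_B + θ_t = 90°.
So θ_B = 90° − θ_t = 90° − 24.91° = 65.09°.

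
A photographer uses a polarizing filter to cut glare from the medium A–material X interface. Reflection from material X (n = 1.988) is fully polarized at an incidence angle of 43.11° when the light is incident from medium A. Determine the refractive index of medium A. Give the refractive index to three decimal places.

n ≈ 2.124

Full polarization of the reflected beam means tan θ_B = n₂/n₁, where n₁ is the incident medium (medium A).
n₁ = n₂ / tan θ_B = 1.988 / tan 43.11° = 2.124.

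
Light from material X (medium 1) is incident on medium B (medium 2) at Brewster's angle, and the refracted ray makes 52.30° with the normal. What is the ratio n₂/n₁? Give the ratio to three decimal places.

θ_B + θ_t = 90°, so θ_B = 90° − 52.30° = 37.70°.
Then n₂/n₁ = tan θ_B = tan 37.70° = 0.773.

n₂/n₁ ≈ 0.773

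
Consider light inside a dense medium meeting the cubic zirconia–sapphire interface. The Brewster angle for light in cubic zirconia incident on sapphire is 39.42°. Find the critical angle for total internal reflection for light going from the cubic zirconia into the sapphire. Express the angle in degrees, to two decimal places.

tan θ_B = n₂/n₁ = tan 39.42° = 0.8220.
Total internal reflection: sin θ_c = n₂/n₁ = 0.8220.
θ_c = arcsin(0.8220) = 55.28°.

θ_c ≈ 55.28°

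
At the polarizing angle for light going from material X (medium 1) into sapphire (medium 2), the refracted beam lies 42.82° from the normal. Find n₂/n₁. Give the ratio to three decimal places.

n₂/n₁ ≈ 1.079

θ_B + θ_t = 90°, so θ_B = 90° − 42.82° = 47.18°.
Then n₂/n₁ = tan θ_B = tan 47.18° = 1.079.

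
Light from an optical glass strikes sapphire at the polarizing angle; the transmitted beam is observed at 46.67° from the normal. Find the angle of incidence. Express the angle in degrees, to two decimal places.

At Brewster's angle the reflected and refracted rays are perpendicular, so θ_B + θ_t = 90°.
So θ_B = 90° − θ_t = 90° − 46.67° = 43.33°.

θ_B ≈ 43.33°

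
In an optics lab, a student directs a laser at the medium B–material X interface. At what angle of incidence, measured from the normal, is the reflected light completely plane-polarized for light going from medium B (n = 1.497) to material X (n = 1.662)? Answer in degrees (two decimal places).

Brewster's condition: tan θ_B = n₂/n₁ = 1.662/1.497 = 1.1102.
So θ_B = arctan 1.1102 = 47.99°.

θ_B ≈ 47.99°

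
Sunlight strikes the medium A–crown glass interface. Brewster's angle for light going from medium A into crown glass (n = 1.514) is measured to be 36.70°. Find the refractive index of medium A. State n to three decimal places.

n ≈ 2.031

Full polarization of the reflected beam means tan θ_B = n₂/n₁, where n₁ is the incident medium (medium A).
n₁ = n₂ / tan θ_B = 1.514 / tan 36.70° = 2.031.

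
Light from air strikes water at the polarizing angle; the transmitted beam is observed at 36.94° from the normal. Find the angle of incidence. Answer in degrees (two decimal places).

Since the reflected and refracted rays are at right angles at the polarizing angle, θ_B + θ_t = 90°.
θ_B = 90° − 36.94° = 53.06°.

θ_B ≈ 53.06°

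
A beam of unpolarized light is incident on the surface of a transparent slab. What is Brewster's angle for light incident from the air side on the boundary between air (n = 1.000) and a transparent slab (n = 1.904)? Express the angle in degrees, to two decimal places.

θ_B ≈ 62.29°

The reflected p-component vanishes when tan θ_B = n₂/n₁.
Brewster's condition: tan θ_B = n₂/n₁ = 1.904/1.000 = 1.9040. Taking the arctangent, θ_B = 62.29°.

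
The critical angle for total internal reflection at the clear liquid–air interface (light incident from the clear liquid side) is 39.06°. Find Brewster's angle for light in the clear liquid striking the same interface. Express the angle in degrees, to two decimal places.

n₂/n₁ = sin θ_c = sin 39.06° = 0.6301.
tan θ_B equals the same ratio, so θ_B = arctan(0.6301) = 32.22°.

θ_B ≈ 32.22°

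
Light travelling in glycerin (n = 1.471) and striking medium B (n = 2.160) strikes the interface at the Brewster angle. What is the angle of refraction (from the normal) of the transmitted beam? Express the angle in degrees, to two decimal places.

θ_t ≈ 34.26°

First find Brewster's angle: tan θ_B = 2.160/1.471 = 1.4684, giving θ_B = 55.74°.
The refracted ray is perpendicular to the reflected ray, so θ_t = 90° − θ_B = 34.26°.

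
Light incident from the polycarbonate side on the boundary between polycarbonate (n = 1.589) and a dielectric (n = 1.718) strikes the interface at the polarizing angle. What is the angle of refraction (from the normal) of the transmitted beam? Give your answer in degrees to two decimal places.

θ_t ≈ 42.77°

tan θ_B = n₂/n₁ = 1.718/1.589 = 1.0812, so θ_B = 47.23°.
Since θ_B + θ_t = 90° at Brewster incidence, θ_t = 90° − 47.23° = 42.77°.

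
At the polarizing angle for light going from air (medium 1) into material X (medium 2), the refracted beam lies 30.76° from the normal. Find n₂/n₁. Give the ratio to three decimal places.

n₂/n₁ ≈ 1.680

At Brewster incidence θ_B = 90° − θ_t = 90° − 30.76° = 59.24°.
tan θ_B = n₂/n₁, so n₂/n₁ = tan 59.24° = 1.680.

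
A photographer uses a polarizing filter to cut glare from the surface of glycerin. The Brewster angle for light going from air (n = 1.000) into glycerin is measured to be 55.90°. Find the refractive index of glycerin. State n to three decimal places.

n ≈ 1.477

At the Brewster angle, tan θ_B = n₂/n₁ with n₁ on the incident side (air) and n₂ on the transmitted side (glycerin).
n₂ = n₁ tan θ_B = 1.000 × tan 55.90° = 1.477.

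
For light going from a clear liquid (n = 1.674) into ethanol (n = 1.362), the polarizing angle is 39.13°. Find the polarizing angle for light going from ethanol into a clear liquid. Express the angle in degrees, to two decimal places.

θ_B' ≈ 50.87°

The two Brewster angles are complementary: θ_B' = 90° − θ_B = 90° − 39.13° = 50.87°.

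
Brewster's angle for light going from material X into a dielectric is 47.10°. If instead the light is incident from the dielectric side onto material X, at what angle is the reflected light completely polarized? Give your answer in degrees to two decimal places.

tan θ_B' = n₁/n₂ = 1/tan θ_B, so θ_B' = 90° − θ_B.
θ_B' = 90° − 47.10° = 42.90°.

θ_B' ≈ 42.90°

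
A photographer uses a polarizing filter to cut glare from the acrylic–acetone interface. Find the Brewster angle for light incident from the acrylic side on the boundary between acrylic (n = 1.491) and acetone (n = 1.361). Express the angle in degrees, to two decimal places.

Brewster's condition: tan θ_B = n₂/n₁ = 1.361/1.491 = 0.9128.
So θ_B = arctan 0.9128 = 42.39°.

θ_B ≈ 42.39°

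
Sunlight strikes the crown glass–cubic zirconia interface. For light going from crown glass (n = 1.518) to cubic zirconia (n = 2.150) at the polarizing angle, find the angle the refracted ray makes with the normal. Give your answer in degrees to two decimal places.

θ_t ≈ 35.22°

First find Brewster's angle: tan θ_B = 2.150/1.518 = 1.4163, giving θ_B = 54.78°.
Since θ_B + θ_t = 90° at Brewster incidence, θ_t = 90° − 54.78° = 35.22°.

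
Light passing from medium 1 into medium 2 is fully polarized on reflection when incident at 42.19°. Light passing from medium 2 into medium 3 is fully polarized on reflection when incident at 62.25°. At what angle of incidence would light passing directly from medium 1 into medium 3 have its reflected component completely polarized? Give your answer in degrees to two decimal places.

θ_B ≈ 59.87°

Each Brewster angle gives a ratio: n₂/n₁ = tan 42.19° = 0.9064, n₃/n₂ = tan 62.25° = 1.9007.
n₃/n₁ = 1.7228. Then tan θ_B(1→3) = n₃/n₁, so θ_B(1→3) = arctan(1.7228) = 59.87°.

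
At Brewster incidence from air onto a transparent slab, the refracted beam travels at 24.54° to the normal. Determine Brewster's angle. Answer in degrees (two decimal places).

Brewster's condition makes the reflected and refracted beams perpendicular: θ_B + θ_t = 90°.
So θ_B = 90° − θ_t = 90° − 24.54° = 65.46°.

θ_B ≈ 65.46°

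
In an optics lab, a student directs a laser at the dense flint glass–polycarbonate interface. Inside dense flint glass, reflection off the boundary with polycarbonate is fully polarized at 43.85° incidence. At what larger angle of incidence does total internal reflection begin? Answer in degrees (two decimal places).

From Brewster, n₂/n₁ = tan θ_B = tan 43.85° = 0.9606.
Then sin θ_c = n₂/n₁ = 0.9606, so θ_c = arcsin 0.9606 = 73.87°.

θ_c ≈ 73.87°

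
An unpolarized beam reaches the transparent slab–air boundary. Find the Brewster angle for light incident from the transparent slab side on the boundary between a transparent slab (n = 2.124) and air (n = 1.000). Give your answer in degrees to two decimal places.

θ_B ≈ 25.21°

At Brewster's angle the reflected and refracted rays are perpendicular, which with Snell's law gives tan θ_B = n₂/n₁.
Brewster's condition: tan θ_B = n₂/n₁ = 1.000/2.124 = 0.4708.
θ_B = arctan(0.4708) = 25.21°.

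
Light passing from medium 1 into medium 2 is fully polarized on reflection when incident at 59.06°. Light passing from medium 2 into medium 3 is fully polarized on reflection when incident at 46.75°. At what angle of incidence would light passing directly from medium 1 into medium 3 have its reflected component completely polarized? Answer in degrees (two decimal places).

θ_B ≈ 60.58°

tan θ_B(1→2) = n₂/n₁ = tan 59.06° = 1.6682.
tan θ_B(2→3) = n₃/n₂ = tan 46.75° = 1.0630.
n₃/n₁ = 1.7734. Then tan θ_B(1→3) = n₃/n₁, so θ_B(1→3) = arctan(1.7734) = 60.58°.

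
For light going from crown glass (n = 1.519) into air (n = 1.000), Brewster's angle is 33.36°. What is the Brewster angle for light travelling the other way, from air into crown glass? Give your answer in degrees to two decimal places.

θ_B' ≈ 56.64°

Reversing the direction swaps n₁ and n₂, so tan θ_B' = 1/tan θ_B and θ_B' = 90° − θ_B.
Hence θ_B' = 90° − 33.36° = 56.64°.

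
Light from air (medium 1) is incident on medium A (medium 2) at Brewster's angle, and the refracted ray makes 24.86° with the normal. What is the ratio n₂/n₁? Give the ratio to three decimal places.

At Brewster incidence θ_B = 90° − θ_t = 90° − 24.86° = 65.14°.
Then n₂/n₁ = tan θ_B = tan 65.14° = 2.158.

n₂/n₁ ≈ 2.158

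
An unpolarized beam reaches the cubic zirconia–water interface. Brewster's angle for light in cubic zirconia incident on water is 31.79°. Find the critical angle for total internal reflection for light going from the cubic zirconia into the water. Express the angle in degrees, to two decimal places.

θ_c ≈ 38.30°

n₂/n₁ = tan 31.79° = 0.6198; the critical angle satisfies sin θ_c = n₂/n₁.
θ_c = arcsin(0.6198) = 38.30°.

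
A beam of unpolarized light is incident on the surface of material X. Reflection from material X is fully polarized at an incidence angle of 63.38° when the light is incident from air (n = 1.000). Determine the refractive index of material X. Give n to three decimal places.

Full polarization of the reflected beam means tan θ_B = n₂/n₁, where n₁ is the incident medium (air).
n₂ = n₁ tan θ_B = 1.000 × tan 63.38° = 1.995.

n ≈ 1.995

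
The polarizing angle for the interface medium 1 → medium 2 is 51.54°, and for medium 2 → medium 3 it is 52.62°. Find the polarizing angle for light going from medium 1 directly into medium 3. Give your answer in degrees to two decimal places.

tan θ_B(1→2) = n₂/n₁ = tan 51.54° = 1.2590.
tan θ_B(2→3) = n₃/n₂ = tan 52.62° = 1.3089.
Multiplying, n₃/n₁ = 1.2590 × 1.3089 = 1.6479, and θ_B(1→3) = arctan 1.6479 = 58.75°.

θ_B ≈ 58.75°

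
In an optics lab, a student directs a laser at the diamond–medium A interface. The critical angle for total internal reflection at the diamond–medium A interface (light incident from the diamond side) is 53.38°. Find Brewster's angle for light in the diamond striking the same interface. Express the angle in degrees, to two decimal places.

sin θ_c = n₂/n₁, so n₂/n₁ = sin 53.38° = 0.8026.
Brewster: tan θ_B = n₂/n₁ = 0.8026.
θ_B = arctan(0.8026) = 38.75°.

θ_B ≈ 38.75°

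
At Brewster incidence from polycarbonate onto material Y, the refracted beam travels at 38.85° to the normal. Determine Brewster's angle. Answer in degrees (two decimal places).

Since the reflected and refracted rays are at right angles at the polarizing angle, θ_B + θ_t = 90°.
θ_B = 90° − 38.85° = 51.15°.

θ_B ≈ 51.15°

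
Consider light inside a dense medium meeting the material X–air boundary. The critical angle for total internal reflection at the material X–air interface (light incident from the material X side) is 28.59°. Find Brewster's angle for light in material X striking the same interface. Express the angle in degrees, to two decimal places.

At the critical angle sin θ_c = n₂/n₁, giving n₂/n₁ = sin 28.59° = 0.4785.
Then tan θ_B = n₂/n₁ = 0.4785, so θ_B = arctan 0.4785 = 25.57°.

θ_B ≈ 25.57°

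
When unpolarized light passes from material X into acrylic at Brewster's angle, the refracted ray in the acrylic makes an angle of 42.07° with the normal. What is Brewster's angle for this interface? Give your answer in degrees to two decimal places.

θ_B ≈ 47.93°

At Brewster's angle the reflected and refracted rays are perpendicular, so θ_B + θ_t = 90°.
So θ_B = 90° − θ_t = 90° − 42.07° = 47.93°.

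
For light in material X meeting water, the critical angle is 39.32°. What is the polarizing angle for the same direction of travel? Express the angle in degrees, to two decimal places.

θ_B ≈ 32.36°

sin θ_c = n₂/n₁, so n₂/n₁ = sin 39.32° = 0.6337.
Brewster: tan θ_B = n₂/n₁ = 0.6337.
θ_B = arctan(0.6337) = 32.36°.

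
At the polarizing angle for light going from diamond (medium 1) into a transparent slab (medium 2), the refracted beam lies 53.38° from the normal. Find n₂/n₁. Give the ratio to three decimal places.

At Brewster incidence θ_B = 90° − θ_t = 90° − 53.38° = 36.62°.
tan θ_B = n₂/n₁, so n₂/n₁ = tan 36.62° = 0.743.

n₂/n₁ ≈ 0.743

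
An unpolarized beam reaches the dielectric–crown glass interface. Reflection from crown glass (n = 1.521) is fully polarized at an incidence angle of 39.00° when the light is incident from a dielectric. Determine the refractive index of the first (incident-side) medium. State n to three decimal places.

Brewster's law: tan θ_B = n₂/n₁ (light incident in a dielectric, refracted into crown glass).
n₁ = n₂ / tan θ_B = 1.521 / tan 39.00° = 1.878.

n ≈ 1.878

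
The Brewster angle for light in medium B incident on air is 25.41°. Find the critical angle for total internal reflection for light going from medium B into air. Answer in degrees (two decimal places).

θ_c ≈ 28.36°

n₂/n₁ = tan 25.41° = 0.4750; the critical angle satisfies sin θ_c = n₂/n₁.
θ_c = arcsin(0.4750) = 28.36°.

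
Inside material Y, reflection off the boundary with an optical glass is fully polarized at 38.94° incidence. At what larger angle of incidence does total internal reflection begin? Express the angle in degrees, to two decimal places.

From Brewster, n₂/n₁ = tan θ_B = tan 38.94° = 0.8081.
Then sin θ_c = n₂/n₁ = 0.8081, so θ_c = arcsin 0.8081 = 53.91°.

θ_c ≈ 53.91°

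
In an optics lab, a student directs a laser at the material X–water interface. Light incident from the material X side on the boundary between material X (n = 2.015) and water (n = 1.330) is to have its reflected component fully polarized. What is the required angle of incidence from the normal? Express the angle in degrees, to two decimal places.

At Brewster's angle the reflected and refracted rays are perpendicular, which with Snell's law gives tan θ_B = n₂/n₁.
Here n₂/n₁ = 1.330/2.015 = 0.6600, and Brewster's law gives tan θ_B = n₂/n₁.
θ_B = arctan(0.6600) = 33.43°.

θ_B ≈ 33.43°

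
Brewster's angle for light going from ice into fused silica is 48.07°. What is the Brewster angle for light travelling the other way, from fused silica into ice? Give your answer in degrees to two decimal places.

Reversing the direction swaps n₁ and n₂, so tan θ_B' = 1/tan θ_B and θ_B' = 90° − θ_B.
Hence θ_B' = 90° − 48.07° = 41.93°.

θ_B' ≈ 41.93°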